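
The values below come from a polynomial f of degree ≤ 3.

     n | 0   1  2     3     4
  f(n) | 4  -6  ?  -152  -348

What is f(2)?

-48

On equispaced nodes a degree-3 polynomial has vanishing fourth forward difference, so
  f(0) - 4·f(1) + 6·f(2) - 4·f(3) + f(4) = 0.
Substituting the known values and solving for f(2):
  6·f(2) = -288
  f(2) = -48.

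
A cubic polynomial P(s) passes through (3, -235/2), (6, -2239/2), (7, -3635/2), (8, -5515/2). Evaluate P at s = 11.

-14779/2

Write P(s) = as^3 + bs^2 + cs + d. Substituting each data point gives a linear system:
  27a + 9b + 3c + d = -235/2
  216a + 36b + 6c + d = -2239/2
  343a + 49b + 7c + d = -3635/2
  512a + 64b + 8c + d = -5515/2
Solving the system yields a = -6, b = 5, c = -1, d = 5/2.
So P(s) = -6s³ + 5s² - s + 5/2.
Then P(11) = -14779/2.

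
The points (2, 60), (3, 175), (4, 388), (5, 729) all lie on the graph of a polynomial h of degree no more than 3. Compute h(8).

2820

Forward differences of the values at t = 2, 3, 4, 5:
  h  : 60  175  388  729
  Δ  : 115  213  341
  Δ^2: 98  128
  Δ^3: 30
The third differences are constant, confirming degree 3.
Interpolating (Newton forward form) and evaluating at t = 8 gives h(8) = 2820.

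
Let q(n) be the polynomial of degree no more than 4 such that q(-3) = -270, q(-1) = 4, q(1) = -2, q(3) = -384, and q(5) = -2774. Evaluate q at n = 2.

-80

Forward differences of the values at n = -3, -1, 1, 3, 5:
  q  : -270  4  -2  -384  -2774
  Δ  : 274  -6  -382  -2390
  Δ^2: -280  -376  -2008
  Δ^3: -96  -1632
  Δ^4: -1536
The fourth differences are constant, confirming degree 4.
Interpolating (Newton forward form) and evaluating at n = 2 gives q(2) = -80.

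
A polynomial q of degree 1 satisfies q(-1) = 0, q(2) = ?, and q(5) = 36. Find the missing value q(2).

The 2 known points determine the degree-1 polynomial uniquely.
Write q(u) = au + b. Substituting each data point gives a linear system:
  -a + b = 0
  5a + b = 36
Solving the system yields a = 6, b = 6.
So q(u) = 6u + 6.
Then q(2) = 18.

18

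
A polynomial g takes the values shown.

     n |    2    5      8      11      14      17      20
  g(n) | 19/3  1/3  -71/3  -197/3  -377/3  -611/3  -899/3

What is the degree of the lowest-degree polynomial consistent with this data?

Forward differences of the values at n = 2, 5, 8, 11, 14, 17, 20:
  g  : 19/3  1/3  -71/3  -197/3  -377/3  -611/3  -899/3
  Δ  : -6  -24  -42  -60  -78  -96
  Δ^2: -18  -18  -18  -18  -18
  Δ^3: 0  0  0  0
  Δ^4: 0  0  0
  Δ^5: 0  0
  Δ^6: 0
The second differences are constant (-18) and nonzero, while all higher differences vanish, so the minimal degree is 2.

2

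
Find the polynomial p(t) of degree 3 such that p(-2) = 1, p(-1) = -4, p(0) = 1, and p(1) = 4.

p(t) = -2t^3 - t^2 + 6t + 1

Write p(t) = at^3 + bt^2 + ct + d. Substituting each data point gives a linear system:
  -8a + 4b - 2c + d = 1
  -a + b - c + d = -4
  d = 1
  a + b + c + d = 4
Solving the system yields a = -2, b = -1, c = 6, d = 1.
So p(t) = -2t³ - t² + 6t + 1.
Check: p(-2) = 1. ✓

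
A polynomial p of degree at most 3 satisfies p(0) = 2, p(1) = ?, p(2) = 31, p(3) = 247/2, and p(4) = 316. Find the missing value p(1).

The 4 known points determine the degree-3 polynomial uniquely.
Write p(t) = at^3 + bt^2 + ct + d. Substituting each data point gives a linear system:
  d = 2
  8a + 4b + 2c + d = 31
  27a + 9b + 3c + d = 247/2
  64a + 16b + 4c + d = 316
Solving the system yields a = 6, b = -4, c = -3/2, d = 2.
So p(t) = 6t³ - 4t² - (3/2)t + 2.
Then p(1) = 5/2.

5/2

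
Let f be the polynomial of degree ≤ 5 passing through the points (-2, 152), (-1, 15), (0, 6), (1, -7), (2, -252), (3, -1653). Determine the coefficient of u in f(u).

Write f(u) = au^5 + bu^4 + cu^3 + du^2 + eu + k. Substituting each data point gives a linear system:
  -32a + 16b - 8c + 4d - 2e + k = 152
  -a + b - c + d - e + k = 15
  k = 6
  a + b + c + d + e + k = -7
  32a + 16b + 8c + 4d + 2e + k = -252
  243a + 81b + 27c + 9d + 3e + k = -1653
Solving the system yields a = -5, b = -4, c = -5, d = 2, e = -1, k = 6.
So f(u) = -5u⁵ - 4u⁴ - 5u³ + 2u² - u + 6.
The coefficient of u is -1.

-1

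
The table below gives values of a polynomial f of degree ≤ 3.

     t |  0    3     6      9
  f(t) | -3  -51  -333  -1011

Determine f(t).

f(t) = -t^3 - 4t^2 + 5t - 3

Write f(t) = at^3 + bt^2 + ct + d. Substituting each data point gives a linear system:
  d = -3
  27a + 9b + 3c + d = -51
  216a + 36b + 6c + d = -333
  729a + 81b + 9c + d = -1011
Solving the system yields a = -1, b = -4, c = 5, d = -3.
So f(t) = -t³ - 4t² + 5t - 3.
Check: f(9) = -1011. ✓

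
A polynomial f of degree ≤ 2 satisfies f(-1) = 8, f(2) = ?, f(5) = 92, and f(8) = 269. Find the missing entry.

On equispaced nodes a degree-2 polynomial has vanishing third forward difference, so
  - f(-1) + 3·f(2) - 3·f(5) + f(8) = 0.
Substituting the known values and solving for f(2):
  3·f(2) = 15
  f(2) = 5.

5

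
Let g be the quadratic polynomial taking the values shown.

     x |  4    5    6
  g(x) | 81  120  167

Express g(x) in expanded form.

g(x) = 4x^2 + 3x + 5

Write g(x) = ax^2 + bx + c. Substituting each data point gives a linear system:
  16a + 4b + c = 81
  25a + 5b + c = 120
  36a + 6b + c = 167
Solving the system yields a = 4, b = 3, c = 5.
So g(x) = 4x^2 + 3x + 5.
Check: g(6) = 167. ✓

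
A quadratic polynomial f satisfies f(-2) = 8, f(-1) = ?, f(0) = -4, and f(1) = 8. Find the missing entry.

-4

The 3 known points determine the degree-2 polynomial uniquely.
Write f(x) = ax^2 + bx + c. Substituting each data point gives a linear system:
  4a - 2b + c = 8
  c = -4
  a + b + c = 8
Solving the system yields a = 6, b = 6, c = -4.
So f(x) = 6x^2 + 6x - 4.
Then f(-1) = -4.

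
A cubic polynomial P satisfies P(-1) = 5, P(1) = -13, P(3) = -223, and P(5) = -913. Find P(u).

Write P(u) = au^3 + bu^2 + cu + d. Substituting each data point gives a linear system:
  -a + b - c + d = 5
  a + b + c + d = -13
  27a + 9b + 3c + d = -223
  125a + 25b + 5c + d = -913
Solving the system yields a = -6, b = -6, c = -3, d = 2.
So P(u) = -6u^3 - 6u^2 - 3u + 2.
Check: P(3) = -223. ✓

P(u) = -6u^3 - 6u^2 - 3u + 2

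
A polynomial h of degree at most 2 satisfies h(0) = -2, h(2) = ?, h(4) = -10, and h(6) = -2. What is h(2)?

-10

The 3 known points determine the degree-2 polynomial uniquely.
Write h(t) = at^2 + bt + c. Substituting each data point gives a linear system:
  c = -2
  16a + 4b + c = -10
  36a + 6b + c = -2
Solving the system yields a = 1, b = -6, c = -2.
So h(t) = t^2 - 6t - 2.
Then h(2) = -10.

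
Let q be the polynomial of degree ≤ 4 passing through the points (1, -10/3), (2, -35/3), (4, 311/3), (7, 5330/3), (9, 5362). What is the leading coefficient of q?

Write q(s) = as^4 + bs^3 + cs^2 + ds + e. Substituting each data point gives a linear system:
  a + b + c + d + e = -10/3
  16a + 8b + 4c + 2d + e = -35/3
  256a + 64b + 16c + 4d + e = 311/3
  2401a + 343b + 49c + 7d + e = 5330/3
  6561a + 729b + 81c + 9d + e = 5362
Solving the system yields a = 1, b = -1, c = -6, d = 5/3, e = 1.
So q(s) = s^4 - s^3 - 6s^2 + (5/3)s + 1.
The leading coefficient is 1.

1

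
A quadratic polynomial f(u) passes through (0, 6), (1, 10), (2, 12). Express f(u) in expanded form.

Write f(u) = au^2 + bu + c. Substituting each data point gives a linear system:
  c = 6
  a + b + c = 10
  4a + 2b + c = 12
Solving the system yields a = -1, b = 5, c = 6.
So f(u) = -u^2 + 5u + 6.
Check: f(1) = 10. ✓

f(u) = -u^2 + 5u + 6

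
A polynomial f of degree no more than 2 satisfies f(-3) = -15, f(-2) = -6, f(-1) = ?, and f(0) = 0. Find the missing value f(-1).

On equispaced nodes a degree-2 polynomial has vanishing third forward difference, so
  - f(-3) + 3·f(-2) - 3·f(-1) + f(0) = 0.
Substituting the known values and solving for f(-1):
  -3·f(-1) = 3
  f(-1) = -1.

-1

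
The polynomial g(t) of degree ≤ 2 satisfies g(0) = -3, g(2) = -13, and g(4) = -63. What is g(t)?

g(t) = -5t^2 + 5t - 3

Write g(t) = at^2 + bt + c. Substituting each data point gives a linear system:
  c = -3
  4a + 2b + c = -13
  16a + 4b + c = -63
Solving the system yields a = -5, b = 5, c = -3.
So g(t) = -5t² + 5t - 3.
Check: g(4) = -63. ✓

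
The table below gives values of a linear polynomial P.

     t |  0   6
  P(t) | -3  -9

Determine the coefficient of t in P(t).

-1

Write P(t) = at + b. Substituting each data point gives a linear system:
  b = -3
  6a + b = -9
Solving the system yields a = -1, b = -3.
So P(t) = -t - 3.
The leading coefficient is -1.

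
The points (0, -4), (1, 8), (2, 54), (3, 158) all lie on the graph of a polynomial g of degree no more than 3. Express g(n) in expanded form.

g(n) = 4n^3 + 5n^2 + 3n - 4

Using the Lagrange interpolation formula with nodes 0, 1, 2, 3:
  L_0(n) = (n - 1)(n - 2)(n - 3) / -6
  L_1(n) = n(n - 2)(n - 3) / 2
  L_2(n) = n(n - 1)(n - 3) / -2
  L_3(n) = n(n - 1)(n - 2) / 6
Then g(n) = -4·L_0(n) + 8·L_1(n) + 54·L_2(n) + 158·L_3(n).
Expanding and collecting terms gives g(n) = 4n^3 + 5n^2 + 3n - 4.
Check: g(3) = 158. ✓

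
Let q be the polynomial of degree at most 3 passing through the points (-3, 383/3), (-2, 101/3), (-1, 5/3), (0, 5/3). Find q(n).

q(n) = -5n^3 + n^2 + 6n + 5/3

Write q(n) = an^3 + bn^2 + cn + d. Substituting each data point gives a linear system:
  -27a + 9b - 3c + d = 383/3
  -8a + 4b - 2c + d = 101/3
  -a + b - c + d = 5/3
  d = 5/3
Solving the system yields a = -5, b = 1, c = 6, d = 5/3.
So q(n) = -5n³ + n² + 6n + 5/3.
Check: q(0) = 5/3. ✓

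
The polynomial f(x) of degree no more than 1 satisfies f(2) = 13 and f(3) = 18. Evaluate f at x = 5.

28

Write f(x) = ax + b. Substituting each data point gives a linear system:
  2a + b = 13
  3a + b = 18
Solving the system yields a = 5, b = 3.
So f(x) = 5x + 3.
Then f(5) = 28.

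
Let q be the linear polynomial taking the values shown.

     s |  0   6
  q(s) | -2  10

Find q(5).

8

Write q(s) = as + b. Substituting each data point gives a linear system:
  b = -2
  6a + b = 10
Solving the system yields a = 2, b = -2.
So q(s) = 2s - 2.
Then q(5) = 8.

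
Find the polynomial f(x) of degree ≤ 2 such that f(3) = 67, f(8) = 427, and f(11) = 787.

f(x) = 6x^2 + 6x - 5

Using the Lagrange interpolation formula with nodes 3, 8, 11:
  L_0(x) = (x - 8)(x - 11) / 40
  L_1(x) = (x - 3)(x - 11) / -15
  L_2(x) = (x - 3)(x - 8) / 24
Then f(x) = 67·L_0(x) + 427·L_1(x) + 787·L_2(x).
Expanding and collecting terms gives f(x) = 6x^2 + 6x - 5.
Check: f(8) = 427. ✓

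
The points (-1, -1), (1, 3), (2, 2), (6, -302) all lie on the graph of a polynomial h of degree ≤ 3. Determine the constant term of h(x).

-2

Write h(x) = ax^3 + bx^2 + cx + d. Substituting each data point gives a linear system:
  -a + b - c + d = -1
  a + b + c + d = 3
  8a + 4b + 2c + d = 2
  216a + 36b + 6c + d = -302
Solving the system yields a = -2, b = 3, c = 4, d = -2.
So h(x) = -2x^3 + 3x^2 + 4x - 2.
The constant term is -2.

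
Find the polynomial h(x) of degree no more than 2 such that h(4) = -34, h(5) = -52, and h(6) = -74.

Write h(x) = ax^2 + bx + c. Substituting each data point gives a linear system:
  16a + 4b + c = -34
  25a + 5b + c = -52
  36a + 6b + c = -74
Solving the system yields a = -2, b = 0, c = -2.
So h(x) = -2x^2 - 2.
Check: h(5) = -52. ✓

h(x) = -2x^2 - 2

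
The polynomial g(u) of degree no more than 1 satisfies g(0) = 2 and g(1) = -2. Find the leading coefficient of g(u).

-4

Write g(u) = au + b. Substituting each data point gives a linear system:
  b = 2
  a + b = -2
Solving the system yields a = -4, b = 2.
So g(u) = -4u + 2.
The leading coefficient is -4.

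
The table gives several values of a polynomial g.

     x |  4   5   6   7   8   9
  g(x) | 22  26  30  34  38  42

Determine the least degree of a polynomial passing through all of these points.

1

Forward differences of the values at x = 4, 5, 6, 7, 8, 9:
  g  : 22  26  30  34  38  42
  Δ  : 4  4  4  4  4
  Δ^2: 0  0  0  0
  Δ^3: 0  0  0
  Δ^4: 0  0
  Δ^5: 0
The first differences are constant (4) and nonzero, while all higher differences vanish, so the minimal degree is 1.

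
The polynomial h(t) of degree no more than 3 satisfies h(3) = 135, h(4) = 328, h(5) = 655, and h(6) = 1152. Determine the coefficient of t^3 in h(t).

6

Write h(t) = at^3 + bt^2 + ct + d. Substituting each data point gives a linear system:
  27a + 9b + 3c + d = 135
  64a + 16b + 4c + d = 328
  125a + 25b + 5c + d = 655
  216a + 36b + 6c + d = 1152
Solving the system yields a = 6, b = -5, c = 6, d = 0.
So h(t) = 6t^3 - 5t^2 + 6t.
The leading coefficient is 6.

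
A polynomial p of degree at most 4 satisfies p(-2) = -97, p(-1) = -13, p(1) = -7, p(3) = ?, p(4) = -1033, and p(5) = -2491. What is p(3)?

The 5 known points determine the degree-4 polynomial uniquely.
Write p(s) = as^4 + bs^3 + cs^2 + ds + e. Substituting each data point gives a linear system:
  16a - 8b + 4c - 2d + e = -97
  a - b + c - d + e = -13
  a + b + c + d + e = -7
  256a + 64b + 16c + 4d + e = -1033
  625a + 125b + 25c + 5d + e = -2491
Solving the system yields a = -4, b = 1, c = -5, d = 2, e = -1.
So p(s) = -4s⁴ + s³ - 5s² + 2s - 1.
Then p(3) = -337.

-337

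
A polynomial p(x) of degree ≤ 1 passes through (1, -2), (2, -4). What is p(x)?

p(x) = -2x

Using the Lagrange interpolation formula with nodes 1, 2:
  L_0(x) = (x - 2) / -1
  L_1(x) = (x - 1) / 1
Then p(x) = -2·L_0(x) - 4·L_1(x).
Expanding and collecting terms gives p(x) = -2x.
Check: p(2) = -4. ✓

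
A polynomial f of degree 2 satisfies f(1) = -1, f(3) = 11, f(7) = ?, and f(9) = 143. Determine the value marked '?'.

83

The 3 known points determine the degree-2 polynomial uniquely.
Write f(t) = at^2 + bt + c. Substituting each data point gives a linear system:
  a + b + c = -1
  9a + 3b + c = 11
  81a + 9b + c = 143
Solving the system yields a = 2, b = -2, c = -1.
So f(t) = 2t^2 - 2t - 1.
Then f(7) = 83.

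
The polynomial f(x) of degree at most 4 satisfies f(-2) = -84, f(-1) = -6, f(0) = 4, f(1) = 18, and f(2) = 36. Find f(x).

Write f(x) = ax^4 + bx^3 + cx^2 + dx + e. Substituting each data point gives a linear system:
  16a - 8b + 4c - 2d + e = -84
  a - b + c - d + e = -6
  e = 4
  a + b + c + d + e = 18
  16a + 8b + 4c + 2d + e = 36
Solving the system yields a = -3, b = 6, c = 5, d = 6, e = 4.
So f(x) = -3x⁴ + 6x³ + 5x² + 6x + 4.
Check: f(2) = 36. ✓

f(x) = -3x^4 + 6x^3 + 5x^2 + 6x + 4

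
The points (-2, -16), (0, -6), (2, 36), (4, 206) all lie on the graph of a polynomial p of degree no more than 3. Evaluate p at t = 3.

Forward differences of the values at t = -2, 0, 2, 4:
  p  : -16  -6  36  206
  Δ  : 10  42  170
  Δ^2: 32  128
  Δ^3: 96
The third differences are constant, confirming degree 3.
Interpolating (Newton forward form) and evaluating at t = 3 gives p(3) = 99.

99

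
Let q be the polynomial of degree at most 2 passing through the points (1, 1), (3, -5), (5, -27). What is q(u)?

q(u) = -2u^2 + 5u - 2

Write q(u) = au^2 + bu + c. Substituting each data point gives a linear system:
  a + b + c = 1
  9a + 3b + c = -5
  25a + 5b + c = -27
Solving the system yields a = -2, b = 5, c = -2.
So q(u) = -2u² + 5u - 2.
Check: q(3) = -5. ✓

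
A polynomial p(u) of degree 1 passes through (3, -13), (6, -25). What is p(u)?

Write p(u) = au + b. Substituting each data point gives a linear system:
  3a + b = -13
  6a + b = -25
Solving the system yields a = -4, b = -1.
So p(u) = -4u - 1.
Check: p(6) = -25. ✓

p(u) = -4u - 1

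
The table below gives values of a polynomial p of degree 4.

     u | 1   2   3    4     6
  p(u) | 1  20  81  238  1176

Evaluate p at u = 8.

3746

Using the Lagrange interpolation formula with nodes 1, 2, 3, 4, 6:
  L_0(u) = (u - 2)(u - 3)(u - 4)(u - 6) / 30
  L_1(u) = (u - 1)(u - 3)(u - 4)(u - 6) / -8
  L_2(u) = (u - 1)(u - 2)(u - 4)(u - 6) / 6
  L_3(u) = (u - 1)(u - 2)(u - 3)(u - 6) / -12
  L_4(u) = (u - 1)(u - 2)(u - 3)(u - 4) / 120
Then p(u) = 1·L_0(u) + 20·L_1(u) + 81·L_2(u) + 238·L_3(u) + 1176·L_4(u).
Expanding and collecting terms gives p(u) = u⁴ - u³ + 2u² + 5u - 6.
Evaluating at u = 8: p(8) = 3746.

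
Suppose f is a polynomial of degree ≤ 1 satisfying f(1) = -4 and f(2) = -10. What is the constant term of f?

2

Write f(t) = at + b. Substituting each data point gives a linear system:
  a + b = -4
  2a + b = -10
Solving the system yields a = -6, b = 2.
So f(t) = -6t + 2.
The constant term is 2.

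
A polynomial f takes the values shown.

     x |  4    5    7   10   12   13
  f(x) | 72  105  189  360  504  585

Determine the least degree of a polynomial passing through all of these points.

Divided differences on the nodes 4, 5, 7, 10, 12, 13:
  order 0: 72  105  189  360  504  585
  order 1: 33  42  57  72  81
  order 2: 3  3  3  3
  order 3: 0  0  0
  order 4: 0  0
  order 5: 0
The order-2 divided differences are all 3 (nonzero) and every higher order vanishes, so the data lies on a polynomial of degree exactly 2.

2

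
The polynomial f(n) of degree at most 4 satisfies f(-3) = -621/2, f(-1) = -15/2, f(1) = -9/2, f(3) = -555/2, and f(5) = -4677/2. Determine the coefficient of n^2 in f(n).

4

Write f(n) = an^4 + bn^3 + cn^2 + dn + e. Substituting each data point gives a linear system:
  81a - 27b + 9c - 3d + e = -621/2
  a - b + c - d + e = -15/2
  a + b + c + d + e = -9/2
  81a + 27b + 9c + 3d + e = -555/2
  625a + 125b + 25c + 5d + e = -4677/2
Solving the system yields a = -4, b = 1/2, c = 4, d = 1, e = -6.
So f(n) = -4n⁴ + (1/2)n³ + 4n² + n - 6.
The coefficient of n^2 is 4.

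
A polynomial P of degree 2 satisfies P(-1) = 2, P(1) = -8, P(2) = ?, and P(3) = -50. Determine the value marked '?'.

-25

The 3 known points determine the degree-2 polynomial uniquely.
Write P(t) = at^2 + bt + c. Substituting each data point gives a linear system:
  a - b + c = 2
  a + b + c = -8
  9a + 3b + c = -50
Solving the system yields a = -4, b = -5, c = 1.
So P(t) = -4t² - 5t + 1.
Then P(2) = -25.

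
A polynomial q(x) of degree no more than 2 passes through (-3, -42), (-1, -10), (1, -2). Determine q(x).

Write q(x) = ax^2 + bx + c. Substituting each data point gives a linear system:
  9a - 3b + c = -42
  a - b + c = -10
  a + b + c = -2
Solving the system yields a = -3, b = 4, c = -3.
So q(x) = -3x² + 4x - 3.
Check: q(-1) = -10. ✓

q(x) = -3x^2 + 4x - 3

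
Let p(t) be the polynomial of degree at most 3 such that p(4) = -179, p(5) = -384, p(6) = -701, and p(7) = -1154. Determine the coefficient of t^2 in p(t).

Write p(t) = at^3 + bt^2 + ct + d. Substituting each data point gives a linear system:
  64a + 16b + 4c + d = -179
  125a + 25b + 5c + d = -384
  216a + 36b + 6c + d = -701
  343a + 49b + 7c + d = -1154
Solving the system yields a = -4, b = 4, c = 3, d = 1.
So p(t) = -4t^3 + 4t^2 + 3t + 1.
The coefficient of t^2 is 4.

4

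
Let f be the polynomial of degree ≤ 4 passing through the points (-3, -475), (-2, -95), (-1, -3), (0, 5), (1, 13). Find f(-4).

-1467

Write f(u) = au^4 + bu^3 + cu^2 + du + e. Substituting each data point gives a linear system:
  81a - 27b + 9c - 3d + e = -475
  16a - 8b + 4c - 2d + e = -95
  a - b + c - d + e = -3
  e = 5
  a + b + c + d + e = 13
Solving the system yields a = -5, b = 4, c = 5, d = 4, e = 5.
So f(u) = -5u^4 + 4u^3 + 5u^2 + 4u + 5.
Then f(-4) = -1467.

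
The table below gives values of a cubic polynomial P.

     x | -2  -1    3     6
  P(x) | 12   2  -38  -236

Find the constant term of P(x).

-2

Write P(x) = ax^3 + bx^2 + cx + d. Substituting each data point gives a linear system:
  -8a + 4b - 2c + d = 12
  -a + b - c + d = 2
  27a + 9b + 3c + d = -38
  216a + 36b + 6c + d = -236
Solving the system yields a = -1, b = 0, c = -3, d = -2.
So P(x) = -x³ - 3x - 2.
The constant term is -2.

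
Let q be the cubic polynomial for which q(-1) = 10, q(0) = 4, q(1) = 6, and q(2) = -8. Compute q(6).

Using the Lagrange interpolation formula with nodes -1, 0, 1, 2:
  L_0(x) = x(x - 1)(x - 2) / -6
  L_1(x) = (x + 1)(x - 1)(x - 2) / 2
  L_2(x) = (x + 1)x(x - 2) / -2
  L_3(x) = (x + 1)x(x - 1) / 6
Then q(x) = 10·L_0(x) + 4·L_1(x) + 6·L_2(x) - 8·L_3(x).
Expanding and collecting terms gives q(x) = -4x^3 + 4x^2 + 2x + 4.
Evaluating at x = 6: q(6) = -704.

-704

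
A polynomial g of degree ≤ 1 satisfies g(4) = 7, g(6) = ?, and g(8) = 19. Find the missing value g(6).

13

The 2 known points determine the degree-1 polynomial uniquely.
Write g(u) = au + b. Substituting each data point gives a linear system:
  4a + b = 7
  8a + b = 19
Solving the system yields a = 3, b = -5.
So g(u) = 3u - 5.
Then g(6) = 13.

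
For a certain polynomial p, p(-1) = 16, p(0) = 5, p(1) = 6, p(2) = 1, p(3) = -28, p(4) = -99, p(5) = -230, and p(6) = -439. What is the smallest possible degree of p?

Forward differences of the values at n = -1, 0, 1, 2, 3, 4, 5, 6:
  p  : 16  5  6  1  -28  -99  -230  -439
  Δ  : -11  1  -5  -29  -71  -131  -209
  Δ^2: 12  -6  -24  -42  -60  -78
  Δ^3: -18  -18  -18  -18  -18
  Δ^4: 0  0  0  0
  Δ^5: 0  0  0
  Δ^6: 0  0
  Δ^7: 0
The third differences are constant (-18) and nonzero, while all higher differences vanish, so the minimal degree is 3.

3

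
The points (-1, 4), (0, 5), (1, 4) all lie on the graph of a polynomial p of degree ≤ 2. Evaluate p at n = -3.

Forward differences of the values at n = -1, 0, 1:
  p  : 4  5  4
  Δ  : 1  -1
  Δ^2: -2
The second differences are constant, confirming degree 2.
Interpolating (Newton forward form) and evaluating at n = -3 gives p(-3) = -4.

-4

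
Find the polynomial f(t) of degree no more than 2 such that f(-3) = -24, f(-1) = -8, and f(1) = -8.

Using the Lagrange interpolation formula with nodes -3, -1, 1:
  L_0(t) = (t + 1)(t - 1) / 8
  L_1(t) = (t + 3)(t - 1) / -4
  L_2(t) = (t + 3)(t + 1) / 8
Then f(t) = -24·L_0(t) - 8·L_1(t) - 8·L_2(t).
Expanding and collecting terms gives f(t) = -2t^2 - 6.
Check: f(-1) = -8. ✓

f(t) = -2t^2 - 6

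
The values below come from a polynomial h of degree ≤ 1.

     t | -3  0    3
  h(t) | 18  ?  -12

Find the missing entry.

On equispaced nodes a degree-1 polynomial has vanishing second forward difference, so
  h(-3) - 2·h(0) + h(3) = 0.
Substituting the known values and solving for h(0):
  -2·h(0) = -6
  h(0) = 3.

3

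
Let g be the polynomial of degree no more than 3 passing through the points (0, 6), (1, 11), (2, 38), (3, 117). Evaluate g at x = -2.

Write g(x) = ax^3 + bx^2 + cx + d. Substituting each data point gives a linear system:
  d = 6
  a + b + c + d = 11
  8a + 4b + 2c + d = 38
  27a + 9b + 3c + d = 117
Solving the system yields a = 5, b = -4, c = 4, d = 6.
So g(x) = 5x^3 - 4x^2 + 4x + 6.
Then g(-2) = -58.

-58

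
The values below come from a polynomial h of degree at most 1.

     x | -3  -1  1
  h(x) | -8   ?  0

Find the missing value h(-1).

On equispaced nodes a degree-1 polynomial has vanishing second forward difference, so
  h(-3) - 2·h(-1) + h(1) = 0.
Substituting the known values and solving for h(-1):
  -2·h(-1) = 8
  h(-1) = -4.

-4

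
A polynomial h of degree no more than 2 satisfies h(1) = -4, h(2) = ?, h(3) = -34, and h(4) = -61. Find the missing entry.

The 3 known points determine the degree-2 polynomial uniquely.
Write h(u) = au^2 + bu + c. Substituting each data point gives a linear system:
  a + b + c = -4
  9a + 3b + c = -34
  16a + 4b + c = -61
Solving the system yields a = -4, b = 1, c = -1.
So h(u) = -4u^2 + u - 1.
Then h(2) = -15.

-15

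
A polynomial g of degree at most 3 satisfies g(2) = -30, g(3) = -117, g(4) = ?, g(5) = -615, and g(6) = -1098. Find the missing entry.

The 4 known points determine the degree-3 polynomial uniquely.
Write g(n) = an^3 + bn^2 + cn + d. Substituting each data point gives a linear system:
  8a + 4b + 2c + d = -30
  27a + 9b + 3c + d = -117
  125a + 25b + 5c + d = -615
  216a + 36b + 6c + d = -1098
Solving the system yields a = -6, b = 6, c = -3, d = 0.
So g(n) = -6n³ + 6n² - 3n.
Then g(4) = -300.

-300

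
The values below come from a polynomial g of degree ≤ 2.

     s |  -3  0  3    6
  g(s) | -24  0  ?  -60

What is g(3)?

-12

On equispaced nodes a degree-2 polynomial has vanishing third forward difference, so
  - g(-3) + 3·g(0) - 3·g(3) + g(6) = 0.
Substituting the known values and solving for g(3):
  -3·g(3) = 36
  g(3) = -12.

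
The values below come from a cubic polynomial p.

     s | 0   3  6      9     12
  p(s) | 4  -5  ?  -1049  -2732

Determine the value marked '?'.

The 4 known points determine the degree-3 polynomial uniquely.
Write p(s) = as^3 + bs^2 + cs + d. Substituting each data point gives a linear system:
  d = 4
  27a + 9b + 3c + d = -5
  729a + 81b + 9c + d = -1049
  1728a + 144b + 12c + d = -2732
Solving the system yields a = -2, b = 5, c = 0, d = 4.
So p(s) = -2s³ + 5s² + 4.
Then p(6) = -248.

-248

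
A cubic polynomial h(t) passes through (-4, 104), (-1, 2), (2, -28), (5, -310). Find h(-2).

Using the Lagrange interpolation formula with nodes -4, -1, 2, 5:
  L_0(t) = (t + 1)(t - 2)(t - 5) / -162
  L_1(t) = (t + 4)(t - 2)(t - 5) / 54
  L_2(t) = (t + 4)(t + 1)(t - 5) / -54
  L_3(t) = (t + 4)(t + 1)(t - 2) / 162
Then h(t) = 104·L_0(t) + 2·L_1(t) - 28·L_2(t) - 310·L_3(t).
Expanding and collecting terms gives h(t) = -2t^3 - 2t^2 - 2t.
Evaluating at t = -2: h(-2) = 12.

12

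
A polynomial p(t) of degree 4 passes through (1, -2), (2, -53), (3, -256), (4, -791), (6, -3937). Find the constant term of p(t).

Write p(t) = at^4 + bt^3 + ct^2 + dt + e. Substituting each data point gives a linear system:
  a + b + c + d + e = -2
  16a + 8b + 4c + 2d + e = -53
  81a + 27b + 9c + 3d + e = -256
  256a + 64b + 16c + 4d + e = -791
  1296a + 216b + 36c + 6d + e = -3937
Solving the system yields a = -3, b = 0, c = -1, d = -3, e = 5.
So p(t) = -3t⁴ - t² - 3t + 5.
The constant term is 5.

5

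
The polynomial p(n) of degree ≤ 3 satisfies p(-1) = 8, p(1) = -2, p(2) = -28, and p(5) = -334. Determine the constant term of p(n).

Write p(n) = an^3 + bn^2 + cn + d. Substituting each data point gives a linear system:
  -a + b - c + d = 8
  a + b + c + d = -2
  8a + 4b + 2c + d = -28
  125a + 25b + 5c + d = -334
Solving the system yields a = -2, b = -3, c = -3, d = 6.
So p(n) = -2n³ - 3n² - 3n + 6.
The constant term is 6.

6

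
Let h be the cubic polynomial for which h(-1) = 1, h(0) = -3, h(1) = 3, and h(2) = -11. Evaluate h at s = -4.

Using the Lagrange interpolation formula with nodes -1, 0, 1, 2:
  L_0(s) = s(s - 1)(s - 2) / -6
  L_1(s) = (s + 1)(s - 1)(s - 2) / 2
  L_2(s) = (s + 1)s(s - 2) / -2
  L_3(s) = (s + 1)s(s - 1) / 6
Then h(s) = 1·L_0(s) - 3·L_1(s) + 3·L_2(s) - 11·L_3(s).
Expanding and collecting terms gives h(s) = -5s^3 + 5s^2 + 6s - 3.
Evaluating at s = -4: h(-4) = 373.

373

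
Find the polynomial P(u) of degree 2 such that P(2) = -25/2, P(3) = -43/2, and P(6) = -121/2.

P(u) = -u^2 - 4u - 1/2

Using the Lagrange interpolation formula with nodes 2, 3, 6:
  L_0(u) = (u - 3)(u - 6) / 4
  L_1(u) = (u - 2)(u - 6) / -3
  L_2(u) = (u - 2)(u - 3) / 12
Then P(u) = -25/2·L_0(u) - 43/2·L_1(u) - 121/2·L_2(u).
Expanding and collecting terms gives P(u) = -u^2 - 4u - 1/2.
Check: P(2) = -25/2. ✓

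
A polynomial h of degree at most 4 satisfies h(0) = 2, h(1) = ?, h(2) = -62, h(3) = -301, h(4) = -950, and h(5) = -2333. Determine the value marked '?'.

-5

The 5 known points determine the degree-4 polynomial uniquely.
Write h(s) = as^4 + bs^3 + cs^2 + ds + e. Substituting each data point gives a linear system:
  e = 2
  16a + 8b + 4c + 2d + e = -62
  81a + 27b + 9c + 3d + e = -301
  256a + 64b + 16c + 4d + e = -950
  625a + 125b + 25c + 5d + e = -2333
Solving the system yields a = -4, b = 2, c = -3, d = -2, e = 2.
So h(s) = -4s^4 + 2s^3 - 3s^2 - 2s + 2.
Then h(1) = -5.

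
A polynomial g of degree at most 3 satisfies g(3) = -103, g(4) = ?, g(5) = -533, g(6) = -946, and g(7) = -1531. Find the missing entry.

-262

The 4 known points determine the degree-3 polynomial uniquely.
Write g(n) = an^3 + bn^2 + cn + d. Substituting each data point gives a linear system:
  27a + 9b + 3c + d = -103
  125a + 25b + 5c + d = -533
  216a + 36b + 6c + d = -946
  343a + 49b + 7c + d = -1531
Solving the system yields a = -5, b = 4, c = -2, d = 2.
So g(n) = -5n³ + 4n² - 2n + 2.
Then g(4) = -262.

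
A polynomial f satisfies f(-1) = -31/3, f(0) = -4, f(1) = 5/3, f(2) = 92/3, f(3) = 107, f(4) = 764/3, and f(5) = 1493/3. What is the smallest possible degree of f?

3

Forward differences of the values at x = -1, 0, 1, 2, 3, 4, 5:
  f  : -31/3  -4  5/3  92/3  107  764/3  1493/3
  Δ  : 19/3  17/3  29  229/3  443/3  243
  Δ^2: -2/3  70/3  142/3  214/3  286/3
  Δ^3: 24  24  24  24
  Δ^4: 0  0  0
  Δ^5: 0  0
  Δ^6: 0
The third differences are constant (24) and nonzero, while all higher differences vanish, so the minimal degree is 3.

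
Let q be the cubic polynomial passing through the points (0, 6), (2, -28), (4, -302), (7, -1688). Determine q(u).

Write q(u) = au^3 + bu^2 + cu + d. Substituting each data point gives a linear system:
  d = 6
  8a + 4b + 2c + d = -28
  64a + 16b + 4c + d = -302
  343a + 49b + 7c + d = -1688
Solving the system yields a = -5, b = 0, c = 3, d = 6.
So q(u) = -5u³ + 3u + 6.
Check: q(0) = 6. ✓

q(u) = -5u^3 + 3u + 6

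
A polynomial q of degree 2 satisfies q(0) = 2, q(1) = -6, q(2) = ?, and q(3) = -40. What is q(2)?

The 3 known points determine the degree-2 polynomial uniquely.
Write q(u) = au^2 + bu + c. Substituting each data point gives a linear system:
  c = 2
  a + b + c = -6
  9a + 3b + c = -40
Solving the system yields a = -3, b = -5, c = 2.
So q(u) = -3u^2 - 5u + 2.
Then q(2) = -20.

-20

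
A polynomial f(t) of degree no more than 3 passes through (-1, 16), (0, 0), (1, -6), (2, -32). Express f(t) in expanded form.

f(t) = -5t^3 + 5t^2 - 6t

Write f(t) = at^3 + bt^2 + ct + d. Substituting each data point gives a linear system:
  -a + b - c + d = 16
  d = 0
  a + b + c + d = -6
  8a + 4b + 2c + d = -32
Solving the system yields a = -5, b = 5, c = -6, d = 0.
So f(t) = -5t^3 + 5t^2 - 6t.
Check: f(0) = 0. ✓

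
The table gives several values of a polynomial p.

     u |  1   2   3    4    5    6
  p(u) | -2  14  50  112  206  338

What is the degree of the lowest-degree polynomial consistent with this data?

Forward differences of the values at u = 1, 2, 3, 4, 5, 6:
  p  : -2  14  50  112  206  338
  Δ  : 16  36  62  94  132
  Δ^2: 20  26  32  38
  Δ^3: 6  6  6
  Δ^4: 0  0
  Δ^5: 0
The third differences are constant (6) and nonzero, while all higher differences vanish, so the minimal degree is 3.

3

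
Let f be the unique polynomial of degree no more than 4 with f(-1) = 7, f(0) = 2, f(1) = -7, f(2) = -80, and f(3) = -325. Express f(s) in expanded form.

Write f(s) = as^4 + bs^3 + cs^2 + ds + e. Substituting each data point gives a linear system:
  a - b + c - d + e = 7
  e = 2
  a + b + c + d + e = -7
  16a + 8b + 4c + 2d + e = -80
  81a + 27b + 9c + 3d + e = -325
Solving the system yields a = -2, b = -6, c = 0, d = -1, e = 2.
So f(s) = -2s^4 - 6s^3 - s + 2.
Check: f(0) = 2. ✓

f(s) = -2s^4 - 6s^3 - s + 2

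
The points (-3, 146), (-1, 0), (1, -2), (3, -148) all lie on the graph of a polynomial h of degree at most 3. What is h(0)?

Using the Lagrange interpolation formula with nodes -3, -1, 1, 3:
  L_0(n) = (n + 1)(n - 1)(n - 3) / -48
  L_1(n) = (n + 3)(n - 1)(n - 3) / 16
  L_2(n) = (n + 3)(n + 1)(n - 3) / -16
  L_3(n) = (n + 3)(n + 1)(n - 1) / 48
Then h(n) = 146·L_0(n) + 0·L_1(n) - 2·L_2(n) - 148·L_3(n).
Expanding and collecting terms gives h(n) = -6n³ + 5n - 1.
Evaluating at n = 0: h(0) = -1.

-1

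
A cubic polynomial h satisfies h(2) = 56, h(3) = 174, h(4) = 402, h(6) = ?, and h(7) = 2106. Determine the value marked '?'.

The 4 known points determine the degree-3 polynomial uniquely.
Write h(x) = ax^3 + bx^2 + cx + d. Substituting each data point gives a linear system:
  8a + 4b + 2c + d = 56
  27a + 9b + 3c + d = 174
  64a + 16b + 4c + d = 402
  343a + 49b + 7c + d = 2106
Solving the system yields a = 6, b = 1, c = -1, d = 6.
So h(x) = 6x³ + x² - x + 6.
Then h(6) = 1332.

1332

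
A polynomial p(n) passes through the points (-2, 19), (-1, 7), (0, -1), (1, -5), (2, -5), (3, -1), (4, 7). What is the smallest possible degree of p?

Forward differences of the values at n = -2, -1, 0, 1, 2, 3, 4:
  p  : 19  7  -1  -5  -5  -1  7
  Δ  : -12  -8  -4  0  4  8
  Δ^2: 4  4  4  4  4
  Δ^3: 0  0  0  0
  Δ^4: 0  0  0
  Δ^5: 0  0
  Δ^6: 0
The second differences are constant (4) and nonzero, while all higher differences vanish, so the minimal degree is 2.

2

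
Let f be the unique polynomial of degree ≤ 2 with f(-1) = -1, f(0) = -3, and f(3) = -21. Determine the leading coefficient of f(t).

-1

Write f(t) = at^2 + bt + c. Substituting each data point gives a linear system:
  a - b + c = -1
  c = -3
  9a + 3b + c = -21
Solving the system yields a = -1, b = -3, c = -3.
So f(t) = -t² - 3t - 3.
The leading coefficient is -1.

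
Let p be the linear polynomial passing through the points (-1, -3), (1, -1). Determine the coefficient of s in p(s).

1

Write p(s) = as + b. Substituting each data point gives a linear system:
  -a + b = -3
  a + b = -1
Solving the system yields a = 1, b = -2.
So p(s) = s - 2.
The leading coefficient is 1.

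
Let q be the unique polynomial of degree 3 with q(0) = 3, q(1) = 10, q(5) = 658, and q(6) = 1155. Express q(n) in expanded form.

q(n) = 6n^3 - 5n^2 + 6n + 3

Write q(n) = an^3 + bn^2 + cn + d. Substituting each data point gives a linear system:
  d = 3
  a + b + c + d = 10
  125a + 25b + 5c + d = 658
  216a + 36b + 6c + d = 1155
Solving the system yields a = 6, b = -5, c = 6, d = 3.
So q(n) = 6n^3 - 5n^2 + 6n + 3.
Check: q(0) = 3. ✓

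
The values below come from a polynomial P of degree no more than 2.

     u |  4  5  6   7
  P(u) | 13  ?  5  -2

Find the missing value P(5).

10

On equispaced nodes a degree-2 polynomial has vanishing third forward difference, so
  - P(4) + 3·P(5) - 3·P(6) + P(7) = 0.
Substituting the known values and solving for P(5):
  3·P(5) = 30
  P(5) = 10.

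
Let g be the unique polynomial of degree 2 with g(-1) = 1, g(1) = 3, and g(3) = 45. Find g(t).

g(t) = 5t^2 + t - 3

Write g(t) = at^2 + bt + c. Substituting each data point gives a linear system:
  a - b + c = 1
  a + b + c = 3
  9a + 3b + c = 45
Solving the system yields a = 5, b = 1, c = -3.
So g(t) = 5t^2 + t - 3.
Check: g(3) = 45. ✓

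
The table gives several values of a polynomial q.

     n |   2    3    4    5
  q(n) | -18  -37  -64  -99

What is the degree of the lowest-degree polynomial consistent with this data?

2

Forward differences of the values at n = 2, 3, 4, 5:
  q  : -18  -37  -64  -99
  Δ  : -19  -27  -35
  Δ^2: -8  -8
  Δ^3: 0
The second differences are constant (-8) and nonzero, while all higher differences vanish, so the minimal degree is 2.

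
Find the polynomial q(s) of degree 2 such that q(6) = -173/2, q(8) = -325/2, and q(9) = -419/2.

q(s) = -3s^2 + 4s - 5/2

Write q(s) = as^2 + bs + c. Substituting each data point gives a linear system:
  36a + 6b + c = -173/2
  64a + 8b + c = -325/2
  81a + 9b + c = -419/2
Solving the system yields a = -3, b = 4, c = -5/2.
So q(s) = -3s^2 + 4s - 5/2.
Check: q(9) = -419/2. ✓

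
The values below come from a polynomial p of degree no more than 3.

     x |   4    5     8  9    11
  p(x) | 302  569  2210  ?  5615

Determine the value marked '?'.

The 4 known points determine the degree-3 polynomial uniquely.
Write p(x) = ax^3 + bx^2 + cx + d. Substituting each data point gives a linear system:
  64a + 16b + 4c + d = 302
  125a + 25b + 5c + d = 569
  512a + 64b + 8c + d = 2210
  1331a + 121b + 11c + d = 5615
Solving the system yields a = 4, b = 2, c = 5, d = -6.
So p(x) = 4x^3 + 2x^2 + 5x - 6.
Then p(9) = 3117.

3117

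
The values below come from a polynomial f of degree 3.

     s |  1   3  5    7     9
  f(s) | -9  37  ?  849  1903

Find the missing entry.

The 4 known points determine the degree-3 polynomial uniquely.
Write f(s) = as^3 + bs^2 + cs + d. Substituting each data point gives a linear system:
  a + b + c + d = -9
  27a + 9b + 3c + d = 37
  343a + 49b + 7c + d = 849
  729a + 81b + 9c + d = 1903
Solving the system yields a = 3, b = -3, c = -4, d = -5.
So f(s) = 3s³ - 3s² - 4s - 5.
Then f(5) = 275.

275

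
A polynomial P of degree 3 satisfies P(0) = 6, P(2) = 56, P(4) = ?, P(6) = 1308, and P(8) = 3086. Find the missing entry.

394

The 4 known points determine the degree-3 polynomial uniquely.
Write P(u) = au^3 + bu^2 + cu + d. Substituting each data point gives a linear system:
  d = 6
  8a + 4b + 2c + d = 56
  216a + 36b + 6c + d = 1308
  512a + 64b + 8c + d = 3086
Solving the system yields a = 6, b = 0, c = 1, d = 6.
So P(u) = 6u^3 + u + 6.
Then P(4) = 394.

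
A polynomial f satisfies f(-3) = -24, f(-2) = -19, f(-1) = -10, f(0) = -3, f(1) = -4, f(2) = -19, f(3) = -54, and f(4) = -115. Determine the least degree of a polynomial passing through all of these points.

3

Forward differences of the values at t = -3, -2, -1, 0, 1, 2, 3, 4:
  f  : -24  -19  -10  -3  -4  -19  -54  -115
  Δ  : 5  9  7  -1  -15  -35  -61
  Δ^2: 4  -2  -8  -14  -20  -26
  Δ^3: -6  -6  -6  -6  -6
  Δ^4: 0  0  0  0
  Δ^5: 0  0  0
  Δ^6: 0  0
  Δ^7: 0
The third differences are constant (-6) and nonzero, while all higher differences vanish, so the minimal degree is 3.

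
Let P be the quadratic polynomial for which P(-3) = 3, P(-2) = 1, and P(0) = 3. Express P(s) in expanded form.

P(s) = s^2 + 3s + 3

Using the Lagrange interpolation formula with nodes -3, -2, 0:
  L_0(s) = (s + 2)s / 3
  L_1(s) = (s + 3)s / -2
  L_2(s) = (s + 3)(s + 2) / 6
Then P(s) = 3·L_0(s) + 1·L_1(s) + 3·L_2(s).
Expanding and collecting terms gives P(s) = s^2 + 3s + 3.
Check: P(-2) = 1. ✓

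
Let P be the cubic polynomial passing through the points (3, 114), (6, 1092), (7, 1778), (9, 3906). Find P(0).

0

Using the Lagrange interpolation formula with nodes 3, 6, 7, 9:
  L_0(u) = (u - 6)(u - 7)(u - 9) / -72
  L_1(u) = (u - 3)(u - 7)(u - 9) / 9
  L_2(u) = (u - 3)(u - 6)(u - 9) / -8
  L_3(u) = (u - 3)(u - 6)(u - 7) / 36
Then P(u) = 114·L_0(u) + 1092·L_1(u) + 1778·L_2(u) + 3906·L_3(u).
Expanding and collecting terms gives P(u) = 6u³ - 6u² + 2u.
Evaluating at u = 0: P(0) = 0.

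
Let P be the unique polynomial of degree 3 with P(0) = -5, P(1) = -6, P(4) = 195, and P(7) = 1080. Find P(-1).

Using the Lagrange interpolation formula with nodes 0, 1, 4, 7:
  L_0(s) = (s - 1)(s - 4)(s - 7) / -28
  L_1(s) = s(s - 4)(s - 7) / 18
  L_2(s) = s(s - 1)(s - 7) / -36
  L_3(s) = s(s - 1)(s - 4) / 126
Then P(s) = -5·L_0(s) - 6·L_1(s) + 195·L_2(s) + 1080·L_3(s).
Expanding and collecting terms gives P(s) = 3s^3 + 2s^2 - 6s - 5.
Evaluating at s = -1: P(-1) = 0.

0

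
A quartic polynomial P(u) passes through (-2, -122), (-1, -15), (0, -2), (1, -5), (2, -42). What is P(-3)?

Write P(u) = au^4 + bu^3 + cu^2 + du + e. Substituting each data point gives a linear system:
  16a - 8b + 4c - 2d + e = -122
  a - b + c - d + e = -15
  e = -2
  a + b + c + d + e = -5
  16a + 8b + 4c + 2d + e = -42
Solving the system yields a = -4, b = 5, c = -4, d = 0, e = -2.
So P(u) = -4u⁴ + 5u³ - 4u² - 2.
Then P(-3) = -497.

-497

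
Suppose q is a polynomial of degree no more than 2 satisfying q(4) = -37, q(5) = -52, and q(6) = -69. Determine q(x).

Write q(x) = ax^2 + bx + c. Substituting each data point gives a linear system:
  16a + 4b + c = -37
  25a + 5b + c = -52
  36a + 6b + c = -69
Solving the system yields a = -1, b = -6, c = 3.
So q(x) = -x^2 - 6x + 3.
Check: q(6) = -69. ✓

q(x) = -x^2 - 6x + 3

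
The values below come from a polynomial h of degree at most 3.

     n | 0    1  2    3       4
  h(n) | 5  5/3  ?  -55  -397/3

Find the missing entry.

-43/3

The 4 known points determine the degree-3 polynomial uniquely.
Write h(n) = an^3 + bn^2 + cn + d. Substituting each data point gives a linear system:
  d = 5
  a + b + c + d = 5/3
  27a + 9b + 3c + d = -55
  64a + 16b + 4c + d = -397/3
Solving the system yields a = -2, b = -1/3, c = -1, d = 5.
So h(n) = -2n^3 - (1/3)n^2 - n + 5.
Then h(2) = -43/3.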